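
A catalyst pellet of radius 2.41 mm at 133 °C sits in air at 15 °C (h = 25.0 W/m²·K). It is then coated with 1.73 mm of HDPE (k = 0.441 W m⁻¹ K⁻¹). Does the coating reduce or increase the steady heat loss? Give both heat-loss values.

increases: 0.215 → 0.544 W

Critical radius for a sphere: r_cr = 2k/h = 0.0353 m = 3.53 cm.
Outer radius after coating: r₂ = 0.00241 + 0.00173 = 0.00414 m.
Since r₁ < r_cr and r₂ ≤ r_cr, the coating moves toward the maximum at r_cr — heat loss rises.
Bare: R = 1/(4πr₁²h) = 548.0 K/W; Q = 118/548.0 = 0.215 W.
Coated: R = R_cond + R_conv = 217.0 K/W; Q = 118/217.0 = 0.544 W.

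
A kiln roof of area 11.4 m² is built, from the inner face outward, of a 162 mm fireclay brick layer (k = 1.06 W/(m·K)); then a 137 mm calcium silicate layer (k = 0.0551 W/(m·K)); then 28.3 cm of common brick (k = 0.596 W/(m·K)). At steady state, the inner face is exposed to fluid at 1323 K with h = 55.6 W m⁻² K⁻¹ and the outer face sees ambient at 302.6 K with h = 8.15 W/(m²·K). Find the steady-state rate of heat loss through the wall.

Q = 3570 W

Series thermal resistances, inner to outer:
  R_conv,in = 1/(hA) = 1/(55.6·11.4) = 0.001578 K/W
  R_fireclay brick = L/(kA) = 0.162/(1.06·11.4) = 0.01341 K/W
  R_calcium silicate = L/(kA) = 0.137/(0.0551·11.4) = 0.2181 K/W
  R_common brick = L/(kA) = 0.283/(0.596·11.4) = 0.04165 K/W
  R_conv,out = 1/(hA) = 1/(8.15·11.4) = 0.01076 K/W
ΣR = 0.001578 + 0.01341 + 0.2181 + 0.04165 + 0.01076 = 0.2855 K/W
Q = ΔT/ΣR = (1323 K − 302.6 K)/0.2855 = 3570 W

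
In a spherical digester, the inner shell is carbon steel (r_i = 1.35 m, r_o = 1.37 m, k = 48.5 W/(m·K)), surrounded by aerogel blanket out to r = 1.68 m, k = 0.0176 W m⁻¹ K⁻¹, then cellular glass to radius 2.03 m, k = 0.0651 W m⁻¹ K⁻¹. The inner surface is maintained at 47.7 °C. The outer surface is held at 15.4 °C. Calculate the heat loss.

Series thermal resistances, inner to outer:
  R_carbon steel = (1/1.35 − 1/1.37)/(4πk) = 0.01081/(4π·48.5) = 1.774×10^-5 K/W
  R_aerogel blanket = (1/1.37 − 1/1.68)/(4πk) = 0.1347/(4π·0.0176) = 0.6090 K/W
  R_cellular glass = (1/1.68 − 1/2.03)/(4πk) = 0.1026/(4π·0.0651) = 0.1255 K/W
ΣR = 1.774×10^-5 + 0.6090 + 0.1255 = 0.7345 K/W
Q = ΔT/ΣR = (47.7 °C − 15.4 °C)/0.7345 = 44.0 W

Q = 44.0 W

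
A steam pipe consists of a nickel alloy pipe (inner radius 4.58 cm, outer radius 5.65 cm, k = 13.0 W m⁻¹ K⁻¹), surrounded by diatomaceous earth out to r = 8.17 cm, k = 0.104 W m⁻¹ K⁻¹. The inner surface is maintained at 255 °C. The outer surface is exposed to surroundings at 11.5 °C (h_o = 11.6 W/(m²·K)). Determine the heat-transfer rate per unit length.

Resistance network (inner→outer):
  R'_nickel alloy = ln(0.0565/0.0458)/(2πk) = 0.2100/(2π·13.0) = 0.002570 m·K/W
  R'_diatomaceous earth = ln(0.0817/0.0565)/(2πk) = 0.3688/(2π·0.104) = 0.5644 m·K/W
  R'_conv,out = 1/(2πr h) = 1/(2π·0.0817·11.6) = 0.1679 m·K/W
ΣR = 0.002570 + 0.5644 + 0.1679 = 0.7349 m·K/W
Q' = ΔT/ΣR = (255 °C − 11.5 °C)/0.7349 = 331 W/m

Q' = 331 W/m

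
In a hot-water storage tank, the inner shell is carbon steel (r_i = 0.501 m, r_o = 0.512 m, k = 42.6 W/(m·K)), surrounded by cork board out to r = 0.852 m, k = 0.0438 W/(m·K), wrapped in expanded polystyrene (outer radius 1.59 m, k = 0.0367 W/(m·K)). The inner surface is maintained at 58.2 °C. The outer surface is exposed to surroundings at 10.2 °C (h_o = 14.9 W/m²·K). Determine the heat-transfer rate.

Q = 18.5 W

Series thermal resistances, inner to outer:
  R_carbon steel = (1/0.501 − 1/0.512)/(4πk) = 0.04288/(4π·42.6) = 8.011×10^-5 K/W
  R_cork board = (1/0.512 − 1/0.852)/(4πk) = 0.7794/(4π·0.0438) = 1.416 K/W
  R_expanded polystyrene = (1/0.852 − 1/1.59)/(4πk) = 0.5448/(4π·0.0367) = 1.181 K/W
  R_conv,out = 1/(4πr²h) = 1/(4π·1.59²·14.9) = 0.002113 K/W
ΣR = 8.011×10^-5 + 1.416 + 1.181 + 0.002113 = 2.599 K/W
Q = ΔT/ΣR = (58.2 °C − 10.2 °C)/2.599 = 18.5 W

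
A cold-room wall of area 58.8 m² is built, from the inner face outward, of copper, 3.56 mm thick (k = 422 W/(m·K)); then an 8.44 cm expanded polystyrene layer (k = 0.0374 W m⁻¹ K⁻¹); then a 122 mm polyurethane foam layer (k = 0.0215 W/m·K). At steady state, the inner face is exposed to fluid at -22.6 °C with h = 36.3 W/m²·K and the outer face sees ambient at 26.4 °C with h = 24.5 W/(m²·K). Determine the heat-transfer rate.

Series thermal resistances, inner to outer:
  R_conv,in = 1/(hA) = 1/(36.3·58.8) = 4.685×10^-4 K/W
  R_copper = L/(kA) = 0.00356/(422·58.8) = 1.435×10^-7 K/W
  R_expanded polystyrene = L/(kA) = 0.0844/(0.0374·58.8) = 0.03838 K/W
  R_polyurethane foam = L/(kA) = 0.122/(0.0215·58.8) = 0.09650 K/W
  R_conv,out = 1/(hA) = 1/(24.5·58.8) = 6.942×10^-4 K/W
ΣR = 4.685×10^-4 + 1.435×10^-7 + 0.03838 + 0.09650 + 6.942×10^-4 = 0.1360 K/W
Q = ΔT/ΣR = (-22.6 °C − 26.4 °C)/0.1360 = -360 W
(Negative Q ⇒ heat flows inward; heat gain = 360 W.)

Q = 360 W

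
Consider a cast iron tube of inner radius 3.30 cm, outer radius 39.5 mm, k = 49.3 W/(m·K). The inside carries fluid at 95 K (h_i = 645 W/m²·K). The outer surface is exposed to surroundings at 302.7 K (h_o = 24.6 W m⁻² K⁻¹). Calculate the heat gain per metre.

Q' = 1210 W/m

Resistance network (inner→outer):
  R'_conv,in = 1/(2πr h) = 1/(2π·0.0330·645) = 0.007477 m·K/W
  R'_cast iron = ln(0.0395/0.0330)/(2πk) = 0.1798/(2π·49.3) = 5.804×10^-4 m·K/W
  R'_conv,out = 1/(2πr h) = 1/(2π·0.0395·24.6) = 0.1638 m·K/W
ΣR = 0.007477 + 5.804×10^-4 + 0.1638 = 0.1719 m·K/W
Q' = ΔT/ΣR = (95 K − 302.7 K)/0.1719 = -1210 W/m
(Negative Q' ⇒ heat flows inward; heat gain = 1210 W/m.)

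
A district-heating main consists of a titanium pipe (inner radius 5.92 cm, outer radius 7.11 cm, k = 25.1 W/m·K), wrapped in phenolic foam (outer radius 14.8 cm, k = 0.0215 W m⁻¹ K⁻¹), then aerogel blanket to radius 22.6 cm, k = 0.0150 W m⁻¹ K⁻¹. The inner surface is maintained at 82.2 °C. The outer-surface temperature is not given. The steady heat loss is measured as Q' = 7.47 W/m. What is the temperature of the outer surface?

T_out = 8.10 °C

Sum the resistances:
  R'_titanium = ln(0.0711/0.0592)/(2πk) = 0.1832/(2π·25.1) = 0.001161 m·K/W
  R'_phenolic foam = ln(0.148/0.0711)/(2πk) = 0.7331/(2π·0.0215) = 5.427 m·K/W
  R'_aerogel blanket = ln(0.226/0.148)/(2πk) = 0.4233/(2π·0.0150) = 4.492 m·K/W
ΣR = 9.920 m·K/W
ΔT = Q'·ΣR = 7.47 × 9.920 = 74.10 K
Heat flows outward, so T_out = T_in − ΔT = 82.2 − 74.10 = 8.10 °C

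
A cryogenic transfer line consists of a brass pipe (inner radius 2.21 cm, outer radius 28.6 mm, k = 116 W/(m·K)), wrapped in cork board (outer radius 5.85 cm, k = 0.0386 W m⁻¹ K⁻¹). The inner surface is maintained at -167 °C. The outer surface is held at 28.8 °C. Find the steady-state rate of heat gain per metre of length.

Q' = 66.4 W/m

Treat each layer as a resistance in series:
  R'_brass = ln(0.0286/0.0221)/(2πk) = 0.2578/(2π·116) = 3.537×10^-4 m·K/W
  R'_cork board = ln(0.0585/0.0286)/(2πk) = 0.7156/(2π·0.0386) = 2.951 m·K/W
ΣR = 3.537×10^-4 + 2.951 = 2.951 m·K/W
Q' = ΔT/ΣR = (-167 °C − 28.8 °C)/2.951 = -66.4 W/m
(Negative Q' ⇒ heat flows inward; heat gain = 66.4 W/m.)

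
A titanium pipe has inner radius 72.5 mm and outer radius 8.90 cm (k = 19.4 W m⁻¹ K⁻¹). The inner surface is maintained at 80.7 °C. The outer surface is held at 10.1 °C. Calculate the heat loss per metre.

Q' = 42.0 kW/m

Q' = 2πk·ΔT/ln(r₂/r₁) = 2π × 19.4 × 70.6 / ln(0.0890/0.0725) = 42000 W/m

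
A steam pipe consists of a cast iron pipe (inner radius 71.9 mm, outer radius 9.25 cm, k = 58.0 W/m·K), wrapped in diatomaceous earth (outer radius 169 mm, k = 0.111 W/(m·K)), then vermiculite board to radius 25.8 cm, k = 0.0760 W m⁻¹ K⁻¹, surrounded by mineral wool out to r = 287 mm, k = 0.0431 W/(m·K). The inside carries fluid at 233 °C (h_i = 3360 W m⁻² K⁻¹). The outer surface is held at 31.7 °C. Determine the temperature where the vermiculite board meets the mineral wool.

T = 68.6 °C

Resistance network (inner→outer):
  R'_conv,in = 1/(2πr h) = 1/(2π·0.0719·3360) = 6.588×10^-4 m·K/W
  R'_cast iron = ln(0.0925/0.0719)/(2πk) = 0.2519/(2π·58.0) = 6.913×10^-4 m·K/W
  R'_diatomaceous earth = ln(0.169/0.0925)/(2πk) = 0.6027/(2π·0.111) = 0.8642 m·K/W
  R'_vermiculite board = ln(0.258/0.169)/(2πk) = 0.4231/(2π·0.0760) = 0.8860 m·K/W
  R'_mineral wool = ln(0.287/0.258)/(2πk) = 0.1065/(2π·0.0431) = 0.3934 m·K/W
ΣR = 6.588×10^-4 + 6.913×10^-4 + 0.8642 + 0.8860 + 0.3934 = 2.145 m·K/W
Q' = ΔT/ΣR = (233 °C − 31.7 °C)/2.145 = 93.85 W/m
From the inner boundary to the vermiculite board/mineral wool interface, ΣR_partial = 1.752 m·K/W.
T_interface = T_in − Q'·ΣR_partial = 233 °C − (93.85)(1.752) = 68.6 °C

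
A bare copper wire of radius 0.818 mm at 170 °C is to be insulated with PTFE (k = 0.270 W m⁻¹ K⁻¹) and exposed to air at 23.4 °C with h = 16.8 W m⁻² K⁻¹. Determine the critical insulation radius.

For a cylinder, r_cr = k_ins/h = 0.270/16.8 = 0.0161 m = 1.61 cm

r_cr = 1.61 cm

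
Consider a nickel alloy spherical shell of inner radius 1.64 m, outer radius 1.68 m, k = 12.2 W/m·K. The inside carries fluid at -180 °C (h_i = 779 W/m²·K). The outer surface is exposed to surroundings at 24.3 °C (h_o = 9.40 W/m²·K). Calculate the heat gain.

Treat each layer as a resistance in series:
  R_conv,in = 1/(4πr²h) = 1/(4π·1.64²·779) = 3.798×10^-5 K/W
  R_nickel alloy = (1/1.64 − 1/1.68)/(4πk) = 0.01452/(4π·12.2) = 9.470×10^-5 K/W
  R_conv,out = 1/(4πr²h) = 1/(4π·1.68²·9.40) = 0.002999 K/W
ΣR = 3.798×10^-5 + 9.470×10^-5 + 0.002999 = 0.003132 K/W
Q = ΔT/ΣR = (-180 °C − 24.3 °C)/0.003132 = -65200 W
(Negative Q ⇒ heat flows inward; heat gain = 65200 W.)

Q = 65200 W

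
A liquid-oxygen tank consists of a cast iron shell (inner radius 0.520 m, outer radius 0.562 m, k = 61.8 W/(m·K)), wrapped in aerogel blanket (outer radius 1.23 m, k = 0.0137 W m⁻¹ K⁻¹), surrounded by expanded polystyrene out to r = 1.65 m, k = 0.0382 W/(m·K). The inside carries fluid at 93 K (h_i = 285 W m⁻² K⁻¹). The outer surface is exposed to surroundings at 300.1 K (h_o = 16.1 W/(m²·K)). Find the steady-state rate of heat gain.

Treat each layer as a resistance in series:
  R_conv,in = 1/(4πr²h) = 1/(4π·0.520²·285) = 0.001033 K/W
  R_cast iron = (1/0.520 − 1/0.562)/(4πk) = 0.1437/(4π·61.8) = 1.851×10^-4 K/W
  R_aerogel blanket = (1/0.562 − 1/1.23)/(4πk) = 0.9664/(4π·0.0137) = 5.613 K/W
  R_expanded polystyrene = (1/1.23 − 1/1.65)/(4πk) = 0.2069/(4π·0.0382) = 0.4311 K/W
  R_conv,out = 1/(4πr²h) = 1/(4π·1.65²·16.1) = 0.001816 K/W
ΣR = 0.001033 + 1.851×10^-4 + 5.613 + 0.4311 + 0.001816 = 6.047 K/W
Q = ΔT/ΣR = (93 K − 300.1 K)/6.047 = -34.2 W
(Negative Q ⇒ heat flows inward; heat gain = 34.2 W.)

Q = 34.2 W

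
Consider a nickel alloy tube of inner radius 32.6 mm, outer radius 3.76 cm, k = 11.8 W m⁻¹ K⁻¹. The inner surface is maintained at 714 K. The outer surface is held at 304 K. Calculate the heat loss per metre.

Q' = 2.13×10^5 W/m

Q' = 2πk·ΔT/ln(r₂/r₁) = 2π × 11.8 × 410 / ln(0.0376/0.0326) = 2.13×10^5 W/m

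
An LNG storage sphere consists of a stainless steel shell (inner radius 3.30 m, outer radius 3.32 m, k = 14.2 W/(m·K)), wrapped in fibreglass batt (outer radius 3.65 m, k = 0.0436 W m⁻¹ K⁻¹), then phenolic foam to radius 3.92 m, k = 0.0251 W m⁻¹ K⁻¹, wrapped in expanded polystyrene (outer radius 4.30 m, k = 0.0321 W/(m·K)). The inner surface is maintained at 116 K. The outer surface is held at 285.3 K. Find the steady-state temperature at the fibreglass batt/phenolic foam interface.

Treat each layer as a resistance in series:
  R_stainless steel = (1/3.30 − 1/3.32)/(4πk) = 0.001825/(4π·14.2) = 1.023×10^-5 K/W
  R_fibreglass batt = (1/3.32 − 1/3.65)/(4πk) = 0.02723/(4π·0.0436) = 0.04970 K/W
  R_phenolic foam = (1/3.65 − 1/3.92)/(4πk) = 0.01887/(4π·0.0251) = 0.05983 K/W
  R_expanded polystyrene = (1/3.92 − 1/4.30)/(4πk) = 0.02254/(4π·0.0321) = 0.05589 K/W
ΣR = 1.023×10^-5 + 0.04970 + 0.05983 + 0.05589 = 0.1654 K/W
Q = ΔT/ΣR = (116 K − 285.3 K)/0.1654 = -1024 W
From the inner boundary to the fibreglass batt/phenolic foam interface, ΣR_partial = 0.04971 K/W.
T_interface = T_in − Q·ΣR_partial = 116 K − (-1024)(0.04971) = 167 K

T = 167 K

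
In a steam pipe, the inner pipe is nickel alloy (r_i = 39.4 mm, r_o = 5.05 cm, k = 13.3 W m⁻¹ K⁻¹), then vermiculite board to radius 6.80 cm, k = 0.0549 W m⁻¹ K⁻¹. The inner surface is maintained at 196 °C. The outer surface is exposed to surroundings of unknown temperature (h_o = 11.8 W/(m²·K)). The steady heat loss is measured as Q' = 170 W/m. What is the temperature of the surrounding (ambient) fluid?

Sum the resistances:
  R'_nickel alloy = ln(0.0505/0.0394)/(2πk) = 0.2482/(2π·13.3) = 0.002970 m·K/W
  R'_vermiculite board = ln(0.0680/0.0505)/(2πk) = 0.2975/(2π·0.0549) = 0.8626 m·K/W
  R'_conv,out = 1/(2πr h) = 1/(2π·0.0680·11.8) = 0.1983 m·K/W
ΣR = 1.064 m·K/W
ΔT = Q'·ΣR = 170 × 1.064 = 180.9 K
Heat flows outward, so T_out = T_in − ΔT = 196 − 180.9 = 15.1 °C

T_out = 15.1 °C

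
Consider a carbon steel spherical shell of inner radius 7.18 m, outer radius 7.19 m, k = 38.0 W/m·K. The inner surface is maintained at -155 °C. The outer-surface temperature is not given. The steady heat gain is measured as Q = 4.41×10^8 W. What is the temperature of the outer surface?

Series resistances:
  R_carbon steel = (1/7.18 − 1/7.19)/(4πk) = 1.937×10^-4/(4π·38.0) = 4.057×10^-7 K/W
ΣR = 4.057×10^-7 K/W
ΔT = Q·ΣR = 4.41×10^8 × 4.057×10^-7 = 178.9 K
Heat flows inward, so T_out = T_in + ΔT = -155 + 178.9 = 23.9 °C

T_out = 23.9 °C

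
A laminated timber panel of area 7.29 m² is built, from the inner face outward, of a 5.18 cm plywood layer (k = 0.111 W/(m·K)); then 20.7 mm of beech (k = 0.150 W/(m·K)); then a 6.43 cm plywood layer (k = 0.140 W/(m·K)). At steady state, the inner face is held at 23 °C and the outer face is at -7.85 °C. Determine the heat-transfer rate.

Q = 211 W

Series thermal resistances, inner to outer:
  R_plywood = L/(kA) = 0.0518/(0.111·7.29) = 0.06401 K/W
  R_beech = L/(kA) = 0.0207/(0.150·7.29) = 0.01893 K/W
  R_plywood = L/(kA) = 0.0643/(0.140·7.29) = 0.06300 K/W
ΣR = 0.06401 + 0.01893 + 0.06300 = 0.1459 K/W
Q = ΔT/ΣR = (23 °C − -7.85 °C)/0.1459 = 211 W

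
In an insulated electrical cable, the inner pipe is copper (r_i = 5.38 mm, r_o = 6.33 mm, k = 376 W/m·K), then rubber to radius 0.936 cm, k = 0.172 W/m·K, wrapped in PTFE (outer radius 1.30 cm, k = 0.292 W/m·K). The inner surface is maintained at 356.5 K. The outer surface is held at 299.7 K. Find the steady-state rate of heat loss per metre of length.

Q' = 105 W/m

Resistance network (inner→outer):
  R'_copper = ln(0.00633/0.00538)/(2πk) = 0.1626/(2π·376) = 6.883×10^-5 m·K/W
  R'_rubber = ln(0.00936/0.00633)/(2πk) = 0.3911/(2π·0.172) = 0.3619 m·K/W
  R'_PTFE = ln(0.0130/0.00936)/(2πk) = 0.3285/(2π·0.292) = 0.1791 m·K/W
ΣR = 6.883×10^-5 + 0.3619 + 0.1791 = 0.5411 m·K/W
Q' = ΔT/ΣR = (356.5 K − 299.7 K)/0.5411 = 105 W/m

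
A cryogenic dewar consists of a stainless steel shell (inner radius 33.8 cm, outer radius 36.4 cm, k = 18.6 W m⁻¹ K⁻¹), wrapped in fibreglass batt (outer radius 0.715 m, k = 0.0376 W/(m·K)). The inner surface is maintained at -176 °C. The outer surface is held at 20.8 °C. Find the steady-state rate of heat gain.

Q = 68.9 W

Resistance network (inner→outer):
  R_stainless steel = (1/0.338 − 1/0.364)/(4πk) = 0.2113/(4π·18.6) = 9.041×10^-4 K/W
  R_fibreglass batt = (1/0.364 − 1/0.715)/(4πk) = 1.349/(4π·0.0376) = 2.854 K/W
ΣR = 9.041×10^-4 + 2.854 = 2.855 K/W
Q = ΔT/ΣR = (-176 °C − 20.8 °C)/2.855 = -68.9 W
(Negative Q ⇒ heat flows inward; heat gain = 68.9 W.)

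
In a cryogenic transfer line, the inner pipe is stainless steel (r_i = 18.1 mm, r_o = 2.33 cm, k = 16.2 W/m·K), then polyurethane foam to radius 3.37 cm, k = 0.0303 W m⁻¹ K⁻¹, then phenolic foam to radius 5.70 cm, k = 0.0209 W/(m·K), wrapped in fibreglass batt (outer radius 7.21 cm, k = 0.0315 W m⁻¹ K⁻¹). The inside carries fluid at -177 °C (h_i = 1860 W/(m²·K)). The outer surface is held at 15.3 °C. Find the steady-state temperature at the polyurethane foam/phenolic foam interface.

Treat each layer as a resistance in series:
  R'_conv,in = 1/(2πr h) = 1/(2π·0.0181·1860) = 0.004727 m·K/W
  R'_stainless steel = ln(0.0233/0.0181)/(2πk) = 0.2525/(2π·16.2) = 0.002481 m·K/W
  R'_polyurethane foam = ln(0.0337/0.0233)/(2πk) = 0.3690/(2π·0.0303) = 1.938 m·K/W
  R'_phenolic foam = ln(0.0570/0.0337)/(2πk) = 0.5256/(2π·0.0209) = 4.002 m·K/W
  R'_fibreglass batt = ln(0.0721/0.0570)/(2πk) = 0.2350/(2π·0.0315) = 1.187 m·K/W
ΣR = 0.004727 + 0.002481 + 1.938 + 4.002 + 1.187 = 7.134 m·K/W
Q' = ΔT/ΣR = (-177 °C − 15.3 °C)/7.134 = -26.96 W/m
From the inner boundary to the polyurethane foam/phenolic foam interface, ΣR_partial = 1.945 m·K/W.
T_interface = T_in − Q'·ΣR_partial = -177 °C − (-26.96)(1.945) = -125 °C

T = -125 °C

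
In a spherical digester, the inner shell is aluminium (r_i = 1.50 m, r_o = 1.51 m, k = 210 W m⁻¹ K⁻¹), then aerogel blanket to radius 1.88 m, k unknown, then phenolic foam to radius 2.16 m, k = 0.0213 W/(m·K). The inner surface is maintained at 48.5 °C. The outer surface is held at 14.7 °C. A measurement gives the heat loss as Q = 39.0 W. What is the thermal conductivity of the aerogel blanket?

ΣR = ΔT/Q = |48.5 − 14.7|/39.0 = 0.8667 K/W
Known resistances:
  R_aluminium = (1/1.50 − 1/1.51)/(4πk) = 0.004415/(4π·210) = 1.673×10^-6 K/W
  R_phenolic foam = (1/1.88 − 1/2.16)/(4πk) = 0.06895/(4π·0.0213) = 0.2576 K/W
R_aerogel blanket = ΣR − ΣR_known = 0.8667 − 0.2576 = 0.6091 K/W
(1/r₁−1/r₂)/(4πk) = 0.6091 ⇒ k = 0.1303/(4π·0.6091) = 0.0170 W/m·K

k = 0.0170 W/m·K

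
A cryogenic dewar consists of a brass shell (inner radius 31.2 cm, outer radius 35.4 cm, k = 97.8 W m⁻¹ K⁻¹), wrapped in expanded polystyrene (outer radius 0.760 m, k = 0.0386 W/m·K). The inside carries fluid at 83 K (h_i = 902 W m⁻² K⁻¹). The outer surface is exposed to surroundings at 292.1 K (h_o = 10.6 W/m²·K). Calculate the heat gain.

Q = 66.9 W

Series thermal resistances, inner to outer:
  R_conv,in = 1/(4πr²h) = 1/(4π·0.312²·902) = 9.063×10^-4 K/W
  R_brass = (1/0.312 − 1/0.354)/(4πk) = 0.3803/(4π·97.8) = 3.094×10^-4 K/W
  R_expanded polystyrene = (1/0.354 − 1/0.760)/(4πk) = 1.509/(4π·0.0386) = 3.111 K/W
  R_conv,out = 1/(4πr²h) = 1/(4π·0.760²·10.6) = 0.01300 K/W
ΣR = 9.063×10^-4 + 3.094×10^-4 + 3.111 + 0.01300 = 3.125 K/W
Q = ΔT/ΣR = (83 K − 292.1 K)/3.125 = -66.9 W
(Negative Q ⇒ heat flows inward; heat gain = 66.9 W.)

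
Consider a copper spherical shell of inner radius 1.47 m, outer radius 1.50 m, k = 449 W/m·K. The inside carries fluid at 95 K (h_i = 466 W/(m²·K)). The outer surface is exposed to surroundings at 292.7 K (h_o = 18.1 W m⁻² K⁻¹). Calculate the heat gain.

Treat each layer as a resistance in series:
  R_conv,in = 1/(4πr²h) = 1/(4π·1.47²·466) = 7.903×10^-5 K/W
  R_copper = (1/1.47 − 1/1.50)/(4πk) = 0.01361/(4π·449) = 2.411×10^-6 K/W
  R_conv,out = 1/(4πr²h) = 1/(4π·1.50²·18.1) = 0.001954 K/W
ΣR = 7.903×10^-5 + 2.411×10^-6 + 0.001954 = 0.002035 K/W
Q = ΔT/ΣR = (95 K − 292.7 K)/0.002035 = -97100 W
(Negative Q ⇒ heat flows inward; heat gain = 97100 W.)

Q = 97100 W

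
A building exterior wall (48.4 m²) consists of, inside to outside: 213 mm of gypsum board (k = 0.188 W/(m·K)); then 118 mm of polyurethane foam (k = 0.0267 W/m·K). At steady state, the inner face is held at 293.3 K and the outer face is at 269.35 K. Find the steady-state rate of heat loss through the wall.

Q = 209 W

Resistance network (inner→outer):
  R_gypsum board = L/(kA) = 0.213/(0.188·48.4) = 0.02341 K/W
  R_polyurethane foam = L/(kA) = 0.118/(0.0267·48.4) = 0.09131 K/W
ΣR = 0.02341 + 0.09131 = 0.1147 K/W
Q = ΔT/ΣR = (293.3 K − 269.35 K)/0.1147 = 209 W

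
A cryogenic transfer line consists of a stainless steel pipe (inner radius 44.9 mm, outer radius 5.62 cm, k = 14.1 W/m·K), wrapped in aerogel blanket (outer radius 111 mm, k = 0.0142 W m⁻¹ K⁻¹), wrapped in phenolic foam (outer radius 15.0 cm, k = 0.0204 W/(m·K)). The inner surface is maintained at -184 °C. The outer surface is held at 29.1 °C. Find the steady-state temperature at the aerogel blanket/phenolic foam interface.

Series thermal resistances, inner to outer:
  R'_stainless steel = ln(0.0562/0.0449)/(2πk) = 0.2245/(2π·14.1) = 0.002534 m·K/W
  R'_aerogel blanket = ln(0.111/0.0562)/(2πk) = 0.6806/(2π·0.0142) = 7.628 m·K/W
  R'_phenolic foam = ln(0.150/0.111)/(2πk) = 0.3011/(2π·0.0204) = 2.349 m·K/W
ΣR = 0.002534 + 7.628 + 2.349 = 9.980 m·K/W
Q' = ΔT/ΣR = (-184 °C − 29.1 °C)/9.980 = -21.35 W/m
From the inner boundary to the aerogel blanket/phenolic foam interface, ΣR_partial = 7.631 m·K/W.
T_interface = T_in − Q'·ΣR_partial = -184 °C − (-21.35)(7.631) = -21.1 °C

T = -21.1 °C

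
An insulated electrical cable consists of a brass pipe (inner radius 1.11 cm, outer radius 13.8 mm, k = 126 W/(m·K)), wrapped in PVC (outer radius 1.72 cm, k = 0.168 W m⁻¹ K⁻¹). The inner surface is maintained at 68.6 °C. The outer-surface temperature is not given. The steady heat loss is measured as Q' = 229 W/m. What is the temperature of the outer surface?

T_out = 20.8 °C

Series resistances:
  R'_brass = ln(0.0138/0.0111)/(2πk) = 0.2177/(2π·126) = 2.750×10^-4 m·K/W
  R'_PVC = ln(0.0172/0.0138)/(2πk) = 0.2202/(2π·0.168) = 0.2086 m·K/W
ΣR = 0.2089 m·K/W
ΔT = Q'·ΣR = 229 × 0.2089 = 47.84 K
Heat flows outward, so T_out = T_in − ΔT = 68.6 − 47.84 = 20.8 °C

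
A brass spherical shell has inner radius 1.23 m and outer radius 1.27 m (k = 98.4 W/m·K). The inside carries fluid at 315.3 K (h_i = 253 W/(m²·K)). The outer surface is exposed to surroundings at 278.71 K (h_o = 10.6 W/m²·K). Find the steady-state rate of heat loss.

Q = 7.49 kW

Series thermal resistances, inner to outer:
  R_conv,in = 1/(4πr²h) = 1/(4π·1.23²·253) = 2.079×10^-4 K/W
  R_brass = (1/1.23 − 1/1.27)/(4πk) = 0.02561/(4π·98.4) = 2.071×10^-5 K/W
  R_conv,out = 1/(4πr²h) = 1/(4π·1.27²·10.6) = 0.004655 K/W
ΣR = 2.079×10^-4 + 2.071×10^-5 + 0.004655 = 0.004884 K/W
Q = ΔT/ΣR = (315.3 K − 278.71 K)/0.004884 = 7490 W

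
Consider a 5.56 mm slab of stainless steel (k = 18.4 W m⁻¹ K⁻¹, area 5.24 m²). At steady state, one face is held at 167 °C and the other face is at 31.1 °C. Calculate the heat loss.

Q = kA·ΔT/L = 18.4 × 5.24 × |167 °C − 31.1 °C| / 0.00556 = 2.36×10^6 W

Q = 2360 kW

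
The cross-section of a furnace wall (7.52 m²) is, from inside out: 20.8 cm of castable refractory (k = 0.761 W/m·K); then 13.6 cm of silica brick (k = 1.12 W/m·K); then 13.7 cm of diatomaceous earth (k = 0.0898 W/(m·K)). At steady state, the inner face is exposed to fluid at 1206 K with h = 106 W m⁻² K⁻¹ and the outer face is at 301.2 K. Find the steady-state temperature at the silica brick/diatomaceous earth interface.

T = 1016 K

Series thermal resistances, inner to outer:
  R_conv,in = 1/(hA) = 1/(106·7.52) = 0.001255 K/W
  R_castable refractory = L/(kA) = 0.208/(0.761·7.52) = 0.03635 K/W
  R_silica brick = L/(kA) = 0.136/(1.12·7.52) = 0.01615 K/W
  R_diatomaceous earth = L/(kA) = 0.137/(0.0898·7.52) = 0.2029 K/W
ΣR = 0.001255 + 0.03635 + 0.01615 + 0.2029 = 0.2567 K/W
Q = ΔT/ΣR = (1206 K − 301.2 K)/0.2567 = 3525 W
From the inner boundary to the silica brick/diatomaceous earth interface, ΣR_partial = 0.05376 K/W.
T_interface = T_in − Q·ΣR_partial = 1206 K − (3525)(0.05376) = 1016 K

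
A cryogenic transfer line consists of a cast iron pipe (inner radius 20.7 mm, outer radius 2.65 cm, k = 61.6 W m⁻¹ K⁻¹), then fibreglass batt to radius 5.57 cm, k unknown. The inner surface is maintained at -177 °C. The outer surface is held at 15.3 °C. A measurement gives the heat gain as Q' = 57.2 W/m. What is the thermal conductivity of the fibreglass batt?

ΣR = ΔT/Q' = |-177 − 15.3|/57.2 = 3.362 m·K/W
Known resistances:
  R'_cast iron = ln(0.0265/0.0207)/(2πk) = 0.2470/(2π·61.6) = 6.382×10^-4 m·K/W
R_fibreglass batt = ΣR − ΣR_known = 3.362 − 6.382×10^-4 = 3.361 m·K/W
ln(r₂/r₁)/(2πk) = 3.361 ⇒ k = 0.7428/(2π·3.361) = 0.0352 W/m·K

k = 0.0352 W/m·K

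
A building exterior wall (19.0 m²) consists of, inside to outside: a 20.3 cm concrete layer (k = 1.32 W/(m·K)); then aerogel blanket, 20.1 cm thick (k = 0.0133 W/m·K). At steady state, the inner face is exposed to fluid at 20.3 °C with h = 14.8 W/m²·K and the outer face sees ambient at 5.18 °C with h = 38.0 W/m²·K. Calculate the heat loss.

Treat each layer as a resistance in series:
  R_conv,in = 1/(hA) = 1/(14.8·19.0) = 0.003556 K/W
  R_concrete = L/(kA) = 0.203/(1.32·19.0) = 0.008094 K/W
  R_aerogel blanket = L/(kA) = 0.201/(0.0133·19.0) = 0.7954 K/W
  R_conv,out = 1/(hA) = 1/(38.0·19.0) = 0.001385 K/W
ΣR = 0.003556 + 0.008094 + 0.7954 + 0.001385 = 0.8084 K/W
Q = ΔT/ΣR = (20.3 °C − 5.18 °C)/0.8084 = 18.7 W

Q = 18.7 W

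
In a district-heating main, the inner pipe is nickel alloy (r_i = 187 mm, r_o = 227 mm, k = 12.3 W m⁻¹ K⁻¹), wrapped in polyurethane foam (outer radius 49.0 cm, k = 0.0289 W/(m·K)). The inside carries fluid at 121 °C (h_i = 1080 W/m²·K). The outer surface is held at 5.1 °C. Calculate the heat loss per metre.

Series thermal resistances, inner to outer:
  R'_conv,in = 1/(2πr h) = 1/(2π·0.187·1080) = 7.881×10^-4 m·K/W
  R'_nickel alloy = ln(0.227/0.187)/(2πk) = 0.1938/(2π·12.3) = 0.002508 m·K/W
  R'_polyurethane foam = ln(0.490/0.227)/(2πk) = 0.7695/(2π·0.0289) = 4.237 m·K/W
ΣR = 7.881×10^-4 + 0.002508 + 4.237 = 4.240 m·K/W
Q' = ΔT/ΣR = (121 °C − 5.1 °C)/4.240 = 27.3 W/m

Q' = 27.3 W/m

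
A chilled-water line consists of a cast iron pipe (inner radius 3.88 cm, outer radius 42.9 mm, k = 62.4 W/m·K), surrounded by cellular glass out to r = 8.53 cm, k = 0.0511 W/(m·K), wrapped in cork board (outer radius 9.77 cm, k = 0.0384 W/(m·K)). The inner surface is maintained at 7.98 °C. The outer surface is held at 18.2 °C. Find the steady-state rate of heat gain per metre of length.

Treat each layer as a resistance in series:
  R'_cast iron = ln(0.0429/0.0388)/(2πk) = 0.1005/(2π·62.4) = 2.562×10^-4 m·K/W
  R'_cellular glass = ln(0.0853/0.0429)/(2πk) = 0.6873/(2π·0.0511) = 2.141 m·K/W
  R'_cork board = ln(0.0977/0.0853)/(2πk) = 0.1357/(2π·0.0384) = 0.5625 m·K/W
ΣR = 2.562×10^-4 + 2.141 + 0.5625 = 2.704 m·K/W
Q' = ΔT/ΣR = (7.98 °C − 18.2 °C)/2.704 = -3.78 W/m
(Negative Q' ⇒ heat flows inward; heat gain = 3.78 W/m.)

Q' = 3.78 W/m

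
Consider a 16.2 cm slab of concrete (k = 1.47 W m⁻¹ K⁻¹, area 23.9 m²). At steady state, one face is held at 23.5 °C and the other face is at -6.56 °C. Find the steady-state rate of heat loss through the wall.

Q = 6520 W

Q = kA·ΔT/L = 1.47 × 23.9 × |23.5 °C − -6.56 °C| / 0.162 = 6520 W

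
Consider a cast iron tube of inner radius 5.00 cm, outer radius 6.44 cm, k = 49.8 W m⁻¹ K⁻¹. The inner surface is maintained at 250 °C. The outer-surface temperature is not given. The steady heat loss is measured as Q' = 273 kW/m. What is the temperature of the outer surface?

T_out = 29.2 °C

Series resistances:
  R'_cast iron = ln(0.0644/0.0500)/(2πk) = 0.2531/(2π·49.8) = 8.088×10^-4 m·K/W
ΣR = 8.088×10^-4 m·K/W
ΔT = Q'·ΣR = 2.73×10^5 × 8.088×10^-4 = 220.8 K
Heat flows outward, so T_out = T_in − ΔT = 250 − 220.8 = 29.2 °C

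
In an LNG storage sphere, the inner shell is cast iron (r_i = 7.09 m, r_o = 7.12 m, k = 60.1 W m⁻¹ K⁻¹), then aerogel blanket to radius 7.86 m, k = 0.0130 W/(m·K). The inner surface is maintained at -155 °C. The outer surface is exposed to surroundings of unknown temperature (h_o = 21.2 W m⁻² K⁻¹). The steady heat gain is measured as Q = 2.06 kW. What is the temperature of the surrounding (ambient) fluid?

Sum the resistances:
  R_cast iron = (1/7.09 − 1/7.12)/(4πk) = 5.943×10^-4/(4π·60.1) = 7.869×10^-7 K/W
  R_aerogel blanket = (1/7.12 − 1/7.86)/(4πk) = 0.01322/(4π·0.0130) = 0.08094 K/W
  R_conv,out = 1/(4πr²h) = 1/(4π·7.86²·21.2) = 6.076×10^-5 K/W
ΣR = 0.08100 K/W
ΔT = Q·ΣR = 2060 × 0.08100 = 166.9 K
Heat flows inward, so T_out = T_in + ΔT = -155 + 166.9 = 11.9 °C

T_out = 11.9 °C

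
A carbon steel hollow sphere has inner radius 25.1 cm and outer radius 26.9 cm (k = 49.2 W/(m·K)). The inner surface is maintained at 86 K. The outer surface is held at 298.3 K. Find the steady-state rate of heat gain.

Q = 4πk·ΔT/(1/r₁ − 1/r₂) = 4π × 49.2 × 212.3 / (1/0.251 − 1/0.269) = 4.92×10^5 W

Q = 4.92×10^5 W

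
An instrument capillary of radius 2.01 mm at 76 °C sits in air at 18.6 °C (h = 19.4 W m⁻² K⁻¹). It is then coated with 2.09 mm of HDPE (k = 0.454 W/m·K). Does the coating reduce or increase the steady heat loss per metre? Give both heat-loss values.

increases: 14.1 → 25.5 W/m

Critical radius for a cylinder: r_cr = k/h = 0.0234 m = 2.34 cm.
Outer radius after coating: r₂ = 0.00201 + 0.00209 = 0.00410 m.
Since r₁ < r_cr and r₂ ≤ r_cr, the coating moves toward the maximum at r_cr — heat loss rises.
Bare: R = 1/(2πr₁h) = 4.082 m·K/W; Q = 57.4/4.082 = 14.1 W/m.
Coated: R = R_cond + R_conv = 2.251 m·K/W; Q = 57.4/2.251 = 25.5 W/m.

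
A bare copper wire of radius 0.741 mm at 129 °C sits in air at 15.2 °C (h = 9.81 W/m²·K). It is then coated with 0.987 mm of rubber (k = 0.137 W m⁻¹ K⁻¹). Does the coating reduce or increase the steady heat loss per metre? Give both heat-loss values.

increases: 5.20 → 11.0 W/m

Critical radius for a cylinder: r_cr = k/h = 0.0140 m = 1.40 cm.
Outer radius after coating: r₂ = 7.41×10^-4 + 9.87×10^-4 = 0.001728 m.
Since r₁ < r_cr and r₂ ≤ r_cr, the coating moves toward the maximum at r_cr — heat loss rises.
Bare: R = 1/(2πr₁h) = 21.89 m·K/W; Q = 113.8/21.89 = 5.20 W/m.
Coated: R = R_cond + R_conv = 10.37 m·K/W; Q = 113.8/10.37 = 11.0 W/m.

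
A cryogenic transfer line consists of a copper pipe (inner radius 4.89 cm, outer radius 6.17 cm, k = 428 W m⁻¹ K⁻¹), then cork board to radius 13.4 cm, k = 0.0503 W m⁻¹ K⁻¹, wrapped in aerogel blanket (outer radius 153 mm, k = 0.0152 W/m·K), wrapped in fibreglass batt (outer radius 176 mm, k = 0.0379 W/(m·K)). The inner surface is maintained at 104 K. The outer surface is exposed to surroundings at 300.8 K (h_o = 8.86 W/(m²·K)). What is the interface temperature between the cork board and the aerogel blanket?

T = 210.6 K

Treat each layer as a resistance in series:
  R'_copper = ln(0.0617/0.0489)/(2πk) = 0.2325/(2π·428) = 8.646×10^-5 m·K/W
  R'_cork board = ln(0.134/0.0617)/(2πk) = 0.7756/(2π·0.0503) = 2.454 m·K/W
  R'_aerogel blanket = ln(0.153/0.134)/(2πk) = 0.1326/(2π·0.0152) = 1.388 m·K/W
  R'_fibreglass batt = ln(0.176/0.153)/(2πk) = 0.1400/(2π·0.0379) = 0.5881 m·K/W
  R'_conv,out = 1/(2πr h) = 1/(2π·0.176·8.86) = 0.1021 m·K/W
ΣR = 8.646×10^-5 + 2.454 + 1.388 + 0.5881 + 0.1021 = 4.532 m·K/W
Q' = ΔT/ΣR = (104 K − 300.8 K)/4.532 = -43.42 W/m
From the inner boundary to the cork board/aerogel blanket interface, ΣR_partial = 2.454 m·K/W.
T_interface = T_in − Q'·ΣR_partial = 104 K − (-43.42)(2.454) = 210.6 K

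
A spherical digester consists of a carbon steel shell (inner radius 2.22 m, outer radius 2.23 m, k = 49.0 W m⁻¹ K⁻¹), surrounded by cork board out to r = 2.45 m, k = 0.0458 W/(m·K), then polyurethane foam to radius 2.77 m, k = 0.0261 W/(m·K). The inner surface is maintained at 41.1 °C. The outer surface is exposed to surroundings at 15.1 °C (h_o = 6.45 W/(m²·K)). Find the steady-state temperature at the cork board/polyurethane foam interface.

Treat each layer as a resistance in series:
  R_carbon steel = (1/2.22 − 1/2.23)/(4πk) = 0.002020/(4π·49.0) = 3.280×10^-6 K/W
  R_cork board = (1/2.23 − 1/2.45)/(4πk) = 0.04027/(4π·0.0458) = 0.06996 K/W
  R_polyurethane foam = (1/2.45 − 1/2.77)/(4πk) = 0.04715/(4π·0.0261) = 0.1438 K/W
  R_conv,out = 1/(4πr²h) = 1/(4π·2.77²·6.45) = 0.001608 K/W
ΣR = 3.280×10^-6 + 0.06996 + 0.1438 + 0.001608 = 0.2154 K/W
Q = ΔT/ΣR = (41.1 °C − 15.1 °C)/0.2154 = 120.7 W
From the inner boundary to the cork board/polyurethane foam interface, ΣR_partial = 0.06996 K/W.
T_interface = T_in − Q·ΣR_partial = 41.1 °C − (120.7)(0.06996) = 32.7 °C

T = 32.7 °C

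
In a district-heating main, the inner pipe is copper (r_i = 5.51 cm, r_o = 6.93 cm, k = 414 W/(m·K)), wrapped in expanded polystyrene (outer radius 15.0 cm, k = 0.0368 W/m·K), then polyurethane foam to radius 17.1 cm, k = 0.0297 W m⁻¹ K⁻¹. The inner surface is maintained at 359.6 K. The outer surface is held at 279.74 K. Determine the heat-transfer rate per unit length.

Q' = 19.8 W/m

Series thermal resistances, inner to outer:
  R'_copper = ln(0.0693/0.0551)/(2πk) = 0.2293/(2π·414) = 8.815×10^-5 m·K/W
  R'_expanded polystyrene = ln(0.150/0.0693)/(2πk) = 0.7722/(2π·0.0368) = 3.340 m·K/W
  R'_polyurethane foam = ln(0.171/0.150)/(2πk) = 0.1310/(2π·0.0297) = 0.7021 m·K/W
ΣR = 8.815×10^-5 + 3.340 + 0.7021 = 4.042 m·K/W
Q' = ΔT/ΣR = (359.6 K − 279.74 K)/4.042 = 19.8 W/m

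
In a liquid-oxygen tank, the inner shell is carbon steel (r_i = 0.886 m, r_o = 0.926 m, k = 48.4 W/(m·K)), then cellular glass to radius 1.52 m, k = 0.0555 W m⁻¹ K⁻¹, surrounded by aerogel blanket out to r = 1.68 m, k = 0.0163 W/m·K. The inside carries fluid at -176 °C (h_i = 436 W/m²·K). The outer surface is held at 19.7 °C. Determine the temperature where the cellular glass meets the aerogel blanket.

Series thermal resistances, inner to outer:
  R_conv,in = 1/(4πr²h) = 1/(4π·0.886²·436) = 2.325×10^-4 K/W
  R_carbon steel = (1/0.886 − 1/0.926)/(4πk) = 0.04875/(4π·48.4) = 8.016×10^-5 K/W
  R_cellular glass = (1/0.926 − 1/1.52)/(4πk) = 0.4220/(4π·0.0555) = 0.6051 K/W
  R_aerogel blanket = (1/1.52 − 1/1.68)/(4πk) = 0.06266/(4π·0.0163) = 0.3059 K/W
ΣR = 2.325×10^-4 + 8.016×10^-5 + 0.6051 + 0.3059 = 0.9113 K/W
Q = ΔT/ΣR = (-176 °C − 19.7 °C)/0.9113 = -214.7 W
From the inner boundary to the cellular glass/aerogel blanket interface, ΣR_partial = 0.6054 K/W.
T_interface = T_in − Q·ΣR_partial = -176 °C − (-214.7)(0.6054) = -46.0 °C

T = -46.0 °C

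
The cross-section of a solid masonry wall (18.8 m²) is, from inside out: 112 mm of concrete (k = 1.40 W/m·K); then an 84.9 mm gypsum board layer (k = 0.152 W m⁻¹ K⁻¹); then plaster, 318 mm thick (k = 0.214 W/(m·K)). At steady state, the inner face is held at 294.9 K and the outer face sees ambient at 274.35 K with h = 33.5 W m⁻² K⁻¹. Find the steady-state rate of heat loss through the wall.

Q = 179 W

Treat each layer as a resistance in series:
  R_concrete = L/(kA) = 0.112/(1.40·18.8) = 0.004255 K/W
  R_gypsum board = L/(kA) = 0.0849/(0.152·18.8) = 0.02971 K/W
  R_plaster = L/(kA) = 0.318/(0.214·18.8) = 0.07904 K/W
  R_conv,out = 1/(hA) = 1/(33.5·18.8) = 0.001588 K/W
ΣR = 0.004255 + 0.02971 + 0.07904 + 0.001588 = 0.1146 K/W
Q = ΔT/ΣR = (294.9 K − 274.35 K)/0.1146 = 179 W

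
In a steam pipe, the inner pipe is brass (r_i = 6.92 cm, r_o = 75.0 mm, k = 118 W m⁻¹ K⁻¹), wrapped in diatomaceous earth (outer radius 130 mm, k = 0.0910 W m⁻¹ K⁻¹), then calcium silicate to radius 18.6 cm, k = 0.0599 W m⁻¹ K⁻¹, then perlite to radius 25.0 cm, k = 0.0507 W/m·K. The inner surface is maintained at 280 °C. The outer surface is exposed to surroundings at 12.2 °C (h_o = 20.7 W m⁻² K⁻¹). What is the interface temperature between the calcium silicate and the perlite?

T = 102 °C

Treat each layer as a resistance in series:
  R'_brass = ln(0.0750/0.0692)/(2πk) = 0.08049/(2π·118) = 1.086×10^-4 m·K/W
  R'_diatomaceous earth = ln(0.130/0.0750)/(2πk) = 0.5500/(2π·0.0910) = 0.9620 m·K/W
  R'_calcium silicate = ln(0.186/0.130)/(2πk) = 0.3582/(2π·0.0599) = 0.9518 m·K/W
  R'_perlite = ln(0.250/0.186)/(2πk) = 0.2957/(2π·0.0507) = 0.9283 m·K/W
  R'_conv,out = 1/(2πr h) = 1/(2π·0.250·20.7) = 0.03075 m·K/W
ΣR = 1.086×10^-4 + 0.9620 + 0.9518 + 0.9283 + 0.03075 = 2.873 m·K/W
Q' = ΔT/ΣR = (280 °C − 12.2 °C)/2.873 = 93.21 W/m
From the inner boundary to the calcium silicate/perlite interface, ΣR_partial = 1.914 m·K/W.
T_interface = T_in − Q'·ΣR_partial = 280 °C − (93.21)(1.914) = 102 °C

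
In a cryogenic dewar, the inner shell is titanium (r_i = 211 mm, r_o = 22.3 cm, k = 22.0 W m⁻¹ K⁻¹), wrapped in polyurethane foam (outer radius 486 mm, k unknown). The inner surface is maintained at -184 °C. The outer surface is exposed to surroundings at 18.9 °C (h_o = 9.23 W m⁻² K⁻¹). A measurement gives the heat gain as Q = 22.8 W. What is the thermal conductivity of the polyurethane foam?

ΣR = ΔT/Q = |-184 − 18.9|/22.8 = 8.899 K/W
Known resistances:
  R_titanium = (1/0.211 − 1/0.223)/(4πk) = 0.2550/(4π·22.0) = 9.225×10^-4 K/W
  R_conv,out = 1/(4πr²h) = 1/(4π·0.486²·9.23) = 0.03650 K/W
R_polyurethane foam = ΣR − ΣR_known = 8.899 − 0.03742 = 8.862 K/W
(1/r₁−1/r₂)/(4πk) = 8.862 ⇒ k = 2.427/(4π·8.862) = 0.0218 W/m·K

k = 0.0218 W/m·K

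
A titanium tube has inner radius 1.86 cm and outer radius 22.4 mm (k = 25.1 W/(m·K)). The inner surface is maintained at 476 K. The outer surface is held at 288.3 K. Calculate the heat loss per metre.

Q' = 159 kW/m

Q' = 2πk·ΔT/ln(r₂/r₁) = 2π × 25.1 × 187.7 / ln(0.0224/0.0186) = 1.59×10^5 W/m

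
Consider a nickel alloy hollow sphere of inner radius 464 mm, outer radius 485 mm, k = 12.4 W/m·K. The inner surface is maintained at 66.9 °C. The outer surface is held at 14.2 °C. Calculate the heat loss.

Q = 88.0 kW

Q = 4πk·ΔT/(1/r₁ − 1/r₂) = 4π × 12.4 × 52.7 / (1/0.464 − 1/0.485) = 88000 W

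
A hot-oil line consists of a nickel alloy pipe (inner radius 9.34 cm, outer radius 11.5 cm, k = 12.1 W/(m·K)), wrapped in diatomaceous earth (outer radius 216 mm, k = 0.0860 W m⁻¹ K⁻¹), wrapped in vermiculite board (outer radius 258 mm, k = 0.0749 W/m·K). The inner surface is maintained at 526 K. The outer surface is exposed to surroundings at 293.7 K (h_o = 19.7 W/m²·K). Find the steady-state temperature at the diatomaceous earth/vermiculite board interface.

Series thermal resistances, inner to outer:
  R'_nickel alloy = ln(0.115/0.0934)/(2πk) = 0.2080/(2π·12.1) = 0.002736 m·K/W
  R'_diatomaceous earth = ln(0.216/0.115)/(2πk) = 0.6303/(2π·0.0860) = 1.167 m·K/W
  R'_vermiculite board = ln(0.258/0.216)/(2πk) = 0.1777/(2π·0.0749) = 0.3776 m·K/W
  R'_conv,out = 1/(2πr h) = 1/(2π·0.258·19.7) = 0.03131 m·K/W
ΣR = 0.002736 + 1.167 + 0.3776 + 0.03131 = 1.579 m·K/W
Q' = ΔT/ΣR = (526 K − 293.7 K)/1.579 = 147.1 W/m
From the inner boundary to the diatomaceous earth/vermiculite board interface, ΣR_partial = 1.170 m·K/W.
T_interface = T_in − Q'·ΣR_partial = 526 K − (147.1)(1.170) = 353.9 K

T = 353.9 K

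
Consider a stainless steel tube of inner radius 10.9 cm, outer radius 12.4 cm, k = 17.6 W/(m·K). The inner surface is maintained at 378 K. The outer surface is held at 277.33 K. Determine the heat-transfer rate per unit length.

Q' = 86.3 kW/m

Q' = 2πk·ΔT/ln(r₂/r₁) = 2π × 17.6 × 100.67 / ln(0.124/0.109) = 86300 W/m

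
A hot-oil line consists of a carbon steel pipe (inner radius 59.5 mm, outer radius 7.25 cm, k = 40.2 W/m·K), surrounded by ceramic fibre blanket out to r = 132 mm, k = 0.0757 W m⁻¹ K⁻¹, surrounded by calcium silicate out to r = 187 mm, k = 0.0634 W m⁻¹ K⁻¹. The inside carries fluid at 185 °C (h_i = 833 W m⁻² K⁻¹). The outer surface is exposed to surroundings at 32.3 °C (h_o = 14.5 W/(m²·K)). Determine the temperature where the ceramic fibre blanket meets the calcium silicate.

T = 97.2 °C

Series thermal resistances, inner to outer:
  R'_conv,in = 1/(2πr h) = 1/(2π·0.0595·833) = 0.003211 m·K/W
  R'_carbon steel = ln(0.0725/0.0595)/(2πk) = 0.1976/(2π·40.2) = 7.824×10^-4 m·K/W
  R'_ceramic fibre blanket = ln(0.132/0.0725)/(2πk) = 0.5992/(2π·0.0757) = 1.260 m·K/W
  R'_calcium silicate = ln(0.187/0.132)/(2πk) = 0.3483/(2π·0.0634) = 0.8744 m·K/W
  R'_conv,out = 1/(2πr h) = 1/(2π·0.187·14.5) = 0.05870 m·K/W
ΣR = 0.003211 + 7.824×10^-4 + 1.260 + 0.8744 + 0.05870 = 2.197 m·K/W
Q' = ΔT/ΣR = (185 °C − 32.3 °C)/2.197 = 69.50 W/m
From the inner boundary to the ceramic fibre blanket/calcium silicate interface, ΣR_partial = 1.264 m·K/W.
T_interface = T_in − Q'·ΣR_partial = 185 °C − (69.50)(1.264) = 97.2 °C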